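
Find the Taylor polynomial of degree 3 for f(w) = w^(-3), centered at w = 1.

-10*(w - 1)^3 + 6*(w - 1)^2 - 3*(w - 1) + 1

f(1) = 1
f′(1) = -3
f′′(1) = 12
f′′′(1) = -60
The Taylor polynomial is Σ f^(k)(1)/k! · (w - 1)^k.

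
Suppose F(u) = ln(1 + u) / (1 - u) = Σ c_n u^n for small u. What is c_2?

Multiply the numerator's expansion by the denominator's geometric series.
[u^0] = 0;  [u^1] = 1;  [u^2] = 1/2.

1/2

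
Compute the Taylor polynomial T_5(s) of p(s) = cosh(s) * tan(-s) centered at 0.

-41*s^5/120 - 5*s^3/6 - s

Multiply the two series term by term and collect like powers.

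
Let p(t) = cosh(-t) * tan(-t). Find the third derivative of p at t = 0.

-5

Multiply the two series term by term and collect like powers.
From the series, [t^3] p = -5/6; multiply by 3! = 6 to get -5.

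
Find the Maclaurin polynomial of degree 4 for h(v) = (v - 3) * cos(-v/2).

Distribute the polynomial across the series and collect like powers.

-v^4/128 - v^3/8 + 3*v^2/8 + v - 3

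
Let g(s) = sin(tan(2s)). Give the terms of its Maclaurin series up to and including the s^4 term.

Let u equal the inner series; expand the outer function in u and truncate.
g(0) = 0
g′(0) = 2
g′′(0) = 0
g′′′(0) = 8
g^(4)(0) = 0
The Taylor polynomial is Σ g^(k)(0)/k! · s^k.

4*s^3/3 + 2*s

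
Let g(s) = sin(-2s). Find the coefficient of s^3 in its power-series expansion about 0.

g(0) = 0
g′(0) = -2
g′′(0) = 0
g′′′(0) = 8
Dividing each by k! gives the coefficients c_0, ..., c_3.

4/3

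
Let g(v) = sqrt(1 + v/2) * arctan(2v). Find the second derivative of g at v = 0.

Write out both Maclaurin series and multiply, keeping only the needed powers.
From the series, [v^2] g = 1/2; multiply by 2! = 2 to get 1.

1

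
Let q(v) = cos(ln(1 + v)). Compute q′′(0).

Plug the Maclaurin series of the inner function into that of the outer and collect terms.
The coefficient of v^2 in the expansion is -1/2, so q′′(0) = 2! * (-1/2) = -1.

-1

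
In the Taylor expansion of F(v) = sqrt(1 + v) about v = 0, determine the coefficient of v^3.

1/16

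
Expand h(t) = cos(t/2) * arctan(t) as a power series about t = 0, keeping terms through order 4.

Take the Cauchy product of the two expansions.
h(0) = 0
h′(0) = 1
h′′(0) = 0
h′′′(0) = -11/4
h^(4)(0) = 0
The Taylor polynomial is Σ h^(k)(0)/k! · t^k.

-11*t^3/24 + t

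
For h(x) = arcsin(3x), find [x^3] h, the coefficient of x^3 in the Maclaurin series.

Compute the successive derivatives at the expansion point and divide by k!.
h(0) = 0
h′(0) = 3
h′′(0) = 0
h′′′(0) = 27
So c_3 = h′′′(0)/3! = 9/2.

9/2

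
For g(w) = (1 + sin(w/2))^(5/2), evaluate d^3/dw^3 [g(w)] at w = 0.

Plug the Maclaurin series of the inner function into that of the outer and collect terms.
The coefficient of w^3 in the expansion is -5/384, so g′′′(0) = 3! * (-5/384) = -5/64.

-5/64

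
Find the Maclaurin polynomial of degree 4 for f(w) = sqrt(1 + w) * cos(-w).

Multiply the two series term by term and collect like powers.
[w^0] = 1;  [w^1] = 1/2;  [w^2] = -5/8;  [w^3] = -3/16;  [w^4] = 25/384.

25*w^4/384 - 3*w^3/16 - 5*w^2/8 + w/2 + 1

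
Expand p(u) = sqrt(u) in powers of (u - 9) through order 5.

Differentiate repeatedly and evaluate at the center.
[(u - 9)^0] = 3;  [(u - 9)^1] = 1/6;  [(u - 9)^2] = -1/216;  [(u - 9)^3] = 1/3888;  [(u - 9)^4] = -5/279936;  [(u - 9)^5] = 7/5038848.

7*(u - 9)^5/5038848 - 5*(u - 9)^4/279936 + (u - 9)^3/3888 - (u - 9)^2/216 + (u - 9)/6 + 3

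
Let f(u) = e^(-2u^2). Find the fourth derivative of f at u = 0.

48

From the series, [u^4] f = 2; multiply by 4! = 24 to get 48.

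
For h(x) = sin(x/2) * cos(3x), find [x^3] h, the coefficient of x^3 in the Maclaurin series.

Write out both Maclaurin series and multiply, keeping only the needed powers.
h(0) = 0
h′(0) = 1/2
h′′(0) = 0
h′′′(0) = -109/8
The Taylor polynomial is Σ h^(k)(0)/k! · x^k.

-109/48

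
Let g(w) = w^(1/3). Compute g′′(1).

From the series, [(w - 1)^2] g = -1/9; multiply by 2! = 2 to get -2/9.

-2/9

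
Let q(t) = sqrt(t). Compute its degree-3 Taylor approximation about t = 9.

(t - 9)^3/3888 - (t - 9)^2/216 + (t - 9)/6 + 3

Apply the Taylor formula c_k = f^(k)(a)/k!.
q(9) = 3
q′(9) = 1/6
q′′(9) = -1/108
q′′′(9) = 1/648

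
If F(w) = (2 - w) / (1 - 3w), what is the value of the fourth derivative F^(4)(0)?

3240

Multiply each power in the prefactor through the base expansion.
The coefficient of w^4 in the expansion is 135, so F^(4)(0) = 4! * (135) = 3240.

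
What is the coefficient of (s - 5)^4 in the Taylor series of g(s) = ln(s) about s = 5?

g(5) = ln(5)
g′(5) = 1/5
g′′(5) = -1/25
g′′′(5) = 2/125
g^(4)(5) = -6/625

-1/2500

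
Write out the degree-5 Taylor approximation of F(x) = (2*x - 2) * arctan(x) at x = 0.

Shift and add copies of the series according to the polynomial's terms.
[x^0] = 0;  [x^1] = -2;  [x^2] = 2;  [x^3] = 2/3;  [x^4] = -2/3;  [x^5] = -2/5.

-2*x^5/5 - 2*x^4/3 + 2*x^3/3 + 2*x^2 - 2*x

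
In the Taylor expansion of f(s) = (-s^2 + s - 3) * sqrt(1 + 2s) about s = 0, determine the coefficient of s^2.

3/2

Distribute the polynomial across the series and collect like powers.
[s^0] = -3;  [s^1] = -2;  [s^2] = 3/2.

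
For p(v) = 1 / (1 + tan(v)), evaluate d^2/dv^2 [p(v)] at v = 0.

Expand as Σ (-1)^k u^k with u equal to the inner function's series.
The coefficient of v^2 in the expansion is 1, so p′′(0) = 2! * (1) = 2.

2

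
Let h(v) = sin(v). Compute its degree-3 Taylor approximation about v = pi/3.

-(v - pi/3)^3/12 - sqrt(3)*(v - pi/3)^2/4 + (v - pi/3)/2 + sqrt(3)/2

h(pi/3) = sqrt(3)/2
h′(pi/3) = 1/2
h′′(pi/3) = -sqrt(3)/2
h′′′(pi/3) = -1/2
The Taylor polynomial is Σ h^(k)(pi/3)/k! · (v - pi/3)^k.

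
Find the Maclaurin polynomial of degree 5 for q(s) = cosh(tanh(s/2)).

Substitute the inner expansion into the outer series and collect powers.
q(0) = 1
q′(0) = 0
q′′(0) = 1/4
q′′′(0) = 0
q^(4)(0) = -7/16
q^(5)(0) = 0

-7*s^4/384 + s^2/8 + 1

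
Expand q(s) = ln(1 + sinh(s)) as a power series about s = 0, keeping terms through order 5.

Compose series: expand the inner function first, then feed it into the outer expansion.
q(0) = 0
q′(0) = 1
q′′(0) = -1
q′′′(0) = 3
q^(4)(0) = -10
q^(5)(0) = 45
Dividing each by k! gives the coefficients c_0, ..., c_5.

3*s^5/8 - 5*s^4/12 + s^3/2 - s^2/2 + s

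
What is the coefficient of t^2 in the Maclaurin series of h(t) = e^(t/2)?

[t^0] = 1;  [t^1] = 1/2;  [t^2] = 1/8.
So c_2 = h′′(0)/2! = 1/8.

1/8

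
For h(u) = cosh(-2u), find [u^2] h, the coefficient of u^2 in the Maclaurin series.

Apply the Taylor formula c_k = f^(k)(a)/k!.
h(0) = 1
h′(0) = 0
h′′(0) = 4

2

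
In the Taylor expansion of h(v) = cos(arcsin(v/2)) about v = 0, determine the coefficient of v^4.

Plug the Maclaurin series of the inner function into that of the outer and collect terms.
h(0) = 1
h′(0) = 0
h′′(0) = -1/4
h′′′(0) = 0
h^(4)(0) = -3/16
Dividing each by k! gives the coefficients c_0, ..., c_4.

-1/128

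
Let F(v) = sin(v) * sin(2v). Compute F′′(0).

4

Multiply the two series term by term and collect like powers.
From the series, [v^2] F = 2; multiply by 2! = 2 to get 4.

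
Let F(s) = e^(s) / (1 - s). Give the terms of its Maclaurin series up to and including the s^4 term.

65*s^4/24 + 8*s^3/3 + 5*s^2/2 + 2*s + 1

Use 1/(1 - r) = Σ r^k on the denominator, then take the Cauchy product.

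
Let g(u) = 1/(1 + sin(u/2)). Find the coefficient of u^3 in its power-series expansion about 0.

-5/48

Substitute the inner expansion into the outer series and collect powers.
[u^0] = 1;  [u^1] = -1/2;  [u^2] = 1/4;  [u^3] = -5/48.
So c_3 = g′′′(0)/3! = -5/48.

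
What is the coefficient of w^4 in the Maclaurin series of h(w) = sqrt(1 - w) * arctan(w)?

5/48

Expand each factor separately, then convolve coefficients.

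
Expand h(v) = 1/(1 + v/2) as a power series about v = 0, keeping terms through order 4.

Use the known series and substitute for the argument.
[v^0] = 1;  [v^1] = -1/2;  [v^2] = 1/4;  [v^3] = -1/8;  [v^4] = 1/16.

v^4/16 - v^3/8 + v^2/4 - v/2 + 1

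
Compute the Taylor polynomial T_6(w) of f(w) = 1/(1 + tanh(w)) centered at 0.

2*w^6/45 - 2*w^5/15 + w^4/3 - 2*w^3/3 + w^2 - w + 1

Plug the Maclaurin series of the inner function into that of the outer and collect terms.
f(0) = 1
f′(0) = -1
f′′(0) = 2
f′′′(0) = -4
f^(4)(0) = 8
f^(5)(0) = -16
f^(6)(0) = 32
Then c_k = f^(k)(0)/k! gives each Taylor coefficient.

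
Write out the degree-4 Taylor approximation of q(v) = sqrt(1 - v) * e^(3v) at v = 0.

Take the Cauchy product of the two expansions.
q(0) = 1
q′(0) = 5/2
q′′(0) = 23/4
q′′′(0) = 87/8
q^(4)(0) = 129/16
The Taylor polynomial is Σ q^(k)(0)/k! · v^k.

43*v^4/128 + 29*v^3/16 + 23*v^2/8 + 5*v/2 + 1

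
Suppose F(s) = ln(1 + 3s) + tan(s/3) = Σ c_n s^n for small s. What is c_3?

730/81

Add the two expansions coefficient-wise.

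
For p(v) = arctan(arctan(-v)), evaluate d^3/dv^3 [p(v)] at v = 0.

4

Plug the Maclaurin series of the inner function into that of the outer and collect terms.
The coefficient of v^3 in the expansion is 2/3, so p′′′(0) = 3! * (2/3) = 4.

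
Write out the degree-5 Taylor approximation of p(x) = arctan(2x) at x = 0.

32*x^5/5 - 8*x^3/3 + 2*x

[x^0] = 0;  [x^1] = 2;  [x^2] = 0;  [x^3] = -8/3;  [x^4] = 0;  [x^5] = 32/5.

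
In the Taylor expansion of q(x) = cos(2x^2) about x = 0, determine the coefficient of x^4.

-2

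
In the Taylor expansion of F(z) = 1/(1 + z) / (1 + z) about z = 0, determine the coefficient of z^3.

-4

Write out both Maclaurin series and multiply, keeping only the needed powers.
F(0) = 1
F′(0) = -2
F′′(0) = 6
F′′′(0) = -24
Dividing each by k! gives the coefficients c_0, ..., c_3.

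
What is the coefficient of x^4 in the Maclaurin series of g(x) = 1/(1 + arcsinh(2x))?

32/3

Plug the Maclaurin series of the inner function into that of the outer and collect terms.
[x^0] = 1;  [x^1] = -2;  [x^2] = 4;  [x^3] = -20/3;  [x^4] = 32/3.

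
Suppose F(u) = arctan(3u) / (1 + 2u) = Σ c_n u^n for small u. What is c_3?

Take the Cauchy product of the two expansions.
F(0) = 0
F′(0) = 3
F′′(0) = -12
F′′′(0) = 18
The Taylor polynomial is Σ F^(k)(0)/k! · u^k.

3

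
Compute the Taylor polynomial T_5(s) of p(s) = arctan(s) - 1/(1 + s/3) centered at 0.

248*s^5/1215 - s^4/81 - 8*s^3/27 - s^2/9 + 4*s/3 - 1

Expand each term separately and add.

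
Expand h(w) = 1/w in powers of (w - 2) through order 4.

(w - 2)^4/32 - (w - 2)^3/16 + (w - 2)^2/8 - (w - 2)/4 + 1/2

Use the known series and substitute for the argument.
h(2) = 1/2
h′(2) = -1/4
h′′(2) = 1/4
h′′′(2) = -3/8
h^(4)(2) = 3/4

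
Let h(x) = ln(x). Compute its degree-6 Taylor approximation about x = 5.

-(x - 5)^6/93750 + (x - 5)^5/15625 - (x - 5)^4/2500 + (x - 5)^3/375 - (x - 5)^2/50 + (x - 5)/5 + ln(5)

Compute the successive derivatives at the expansion point and divide by k!.
h(5) = ln(5)
h′(5) = 1/5
h′′(5) = -1/25
h′′′(5) = 2/125
h^(4)(5) = -6/625
h^(5)(5) = 24/3125
h^(6)(5) = -24/3125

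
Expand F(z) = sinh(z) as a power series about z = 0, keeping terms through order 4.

z^3/6 + z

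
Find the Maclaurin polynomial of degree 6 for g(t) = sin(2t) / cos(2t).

Divide the numerator series by the denominator series (power-series long division).

64*t^5/15 + 8*t^3/3 + 2*t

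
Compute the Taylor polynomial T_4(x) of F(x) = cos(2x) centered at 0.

Differentiate repeatedly and evaluate at the center.
F(0) = 1
F′(0) = 0
F′′(0) = -4
F′′′(0) = 0
F^(4)(0) = 16
The Taylor polynomial is Σ F^(k)(0)/k! · x^k.

2*x^4/3 - 2*x^2 + 1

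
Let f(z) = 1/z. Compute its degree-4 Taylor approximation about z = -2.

Differentiate repeatedly and evaluate at the center.
f(-2) = -1/2
f′(-2) = -1/4
f′′(-2) = -1/4
f′′′(-2) = -3/8
f^(4)(-2) = -3/4
Dividing each by k! gives the coefficients c_0, ..., c_4.

-(z + 2)^4/32 - (z + 2)^3/16 - (z + 2)^2/8 - (z + 2)/4 - 1/2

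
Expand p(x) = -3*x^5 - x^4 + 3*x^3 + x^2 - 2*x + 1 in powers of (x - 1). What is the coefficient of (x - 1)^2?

-26

p(1) = -1
p′(1) = -10
p′′(1) = -52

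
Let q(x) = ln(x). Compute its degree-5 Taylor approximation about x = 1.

q(1) = 0
q′(1) = 1
q′′(1) = -1
q′′′(1) = 2
q^(4)(1) = -6
q^(5)(1) = 24

(x - 1)^5/5 - (x - 1)^4/4 + (x - 1)^3/3 - (x - 1)^2/2 + (x - 1)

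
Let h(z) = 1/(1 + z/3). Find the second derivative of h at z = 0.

Differentiate repeatedly and evaluate at the center.
From the series, [z^2] h = 1/9; multiply by 2! = 2 to get 2/9.

2/9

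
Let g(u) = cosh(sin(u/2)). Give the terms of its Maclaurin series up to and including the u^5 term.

Plug the Maclaurin series of the inner function into that of the outer and collect terms.
[u^0] = 1;  [u^1] = 0;  [u^2] = 1/8;  [u^3] = 0;  [u^4] = -1/128;  [u^5] = 0.

-u^4/128 + u^2/8 + 1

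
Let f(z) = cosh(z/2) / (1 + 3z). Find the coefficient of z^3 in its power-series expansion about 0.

-219/8

Write out both Maclaurin series and multiply, keeping only the needed powers.
f(0) = 1
f′(0) = -3
f′′(0) = 73/4
f′′′(0) = -657/4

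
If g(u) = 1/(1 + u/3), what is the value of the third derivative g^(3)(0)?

-2/9

From the series, [u^3] g = -1/27; multiply by 3! = 6 to get -2/9.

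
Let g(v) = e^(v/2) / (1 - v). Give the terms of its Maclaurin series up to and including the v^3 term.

79*v^3/48 + 13*v^2/8 + 3*v/2 + 1

Expand each factor separately, then convolve coefficients.
[v^0] = 1;  [v^1] = 3/2;  [v^2] = 13/8;  [v^3] = 79/48.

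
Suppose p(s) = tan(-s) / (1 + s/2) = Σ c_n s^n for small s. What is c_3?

Expand each factor separately, then convolve coefficients.
p(0) = 0
p′(0) = -1
p′′(0) = 1
p′′′(0) = -7/2

-7/12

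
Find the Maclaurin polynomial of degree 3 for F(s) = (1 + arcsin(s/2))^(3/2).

3*s^3/128 + 3*s^2/32 + 3*s/4 + 1

Plug the Maclaurin series of the inner function into that of the outer and collect terms.
F(0) = 1
F′(0) = 3/4
F′′(0) = 3/16
F′′′(0) = 9/64
Dividing each by k! gives the coefficients c_0, ..., c_3.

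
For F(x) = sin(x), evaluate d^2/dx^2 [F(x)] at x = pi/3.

-sqrt(3)/2

The coefficient of (x - pi/3)^2 in the expansion is -sqrt(3)/4, so F′′(pi/3) = 2! * (-sqrt(3)/4) = -sqrt(3)/2.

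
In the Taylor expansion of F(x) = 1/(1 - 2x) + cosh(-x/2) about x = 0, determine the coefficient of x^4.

6145/384

Add the two expansions coefficient-wise.
F(0) = 2
F′(0) = 2
F′′(0) = 33/4
F′′′(0) = 48
F^(4)(0) = 6145/16
So c_4 = F^(4)(0)/4! = 6145/384.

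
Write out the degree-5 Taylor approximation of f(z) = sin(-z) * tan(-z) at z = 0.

Multiply the two series term by term and collect like powers.
[z^0] = 0;  [z^1] = 0;  [z^2] = 1;  [z^3] = 0;  [z^4] = 1/6;  [z^5] = 0.

z^4/6 + z^2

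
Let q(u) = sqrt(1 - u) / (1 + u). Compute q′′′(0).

-69/8

Write out both Maclaurin series and multiply, keeping only the needed powers.
From the series, [u^3] q = -23/16; multiply by 3! = 6 to get -69/8.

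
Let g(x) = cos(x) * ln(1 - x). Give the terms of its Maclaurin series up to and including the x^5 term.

-3*x^5/40 + x^3/6 - x^2/2 - x

Write out both Maclaurin series and multiply, keeping only the needed powers.
[x^0] = 0;  [x^1] = -1;  [x^2] = -1/2;  [x^3] = 1/6;  [x^4] = 0;  [x^5] = -3/40.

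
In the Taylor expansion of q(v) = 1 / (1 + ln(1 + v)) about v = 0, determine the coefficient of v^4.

11/3

Use the geometric series for the reciprocal, then substitute.
[v^0] = 1;  [v^1] = -1;  [v^2] = 3/2;  [v^3] = -7/3;  [v^4] = 11/3.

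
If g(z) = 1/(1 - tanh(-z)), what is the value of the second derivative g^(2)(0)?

Let u equal the inner series; expand the outer function in u and truncate.
The coefficient of z^2 in the expansion is 1, so g′′(0) = 2! * (1) = 2.

2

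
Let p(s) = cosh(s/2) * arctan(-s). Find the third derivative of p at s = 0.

5/4

Take the Cauchy product of the two expansions.
The coefficient of s^3 in the expansion is 5/24, so p′′′(0) = 3! * (5/24) = 5/4.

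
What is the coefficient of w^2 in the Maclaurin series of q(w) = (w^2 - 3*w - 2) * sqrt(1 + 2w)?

Shift and add copies of the series according to the polynomial's terms.

-1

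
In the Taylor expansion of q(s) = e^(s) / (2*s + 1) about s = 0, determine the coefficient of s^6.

Expand 1/(denominator) as a geometric series and multiply by the numerator's series.
So c_6 = q^(6)(0)/6! = 27949/720.

27949/720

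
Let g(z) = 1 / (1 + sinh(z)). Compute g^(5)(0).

Expand as Σ (-1)^k u^k with u equal to the inner function's series.
From the series, [z^5] g = -181/120; multiply by 5! = 120 to get -181.

-181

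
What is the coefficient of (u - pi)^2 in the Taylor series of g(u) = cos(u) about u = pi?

1/2

g(pi) = -1
g′(pi) = 0
g′′(pi) = 1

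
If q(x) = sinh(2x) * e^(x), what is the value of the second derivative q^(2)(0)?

Expand each factor separately, then convolve coefficients.
The coefficient of x^2 in the expansion is 2, so q′′(0) = 2! * (2) = 4.

4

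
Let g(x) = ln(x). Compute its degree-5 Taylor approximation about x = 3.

(x - 3)^5/1215 - (x - 3)^4/324 + (x - 3)^3/81 - (x - 3)^2/18 + (x - 3)/3 + ln(3)

g(3) = ln(3)
g′(3) = 1/3
g′′(3) = -1/9
g′′′(3) = 2/27
g^(4)(3) = -2/27
g^(5)(3) = 8/81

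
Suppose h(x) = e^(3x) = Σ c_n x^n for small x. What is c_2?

Differentiate repeatedly and evaluate at the center.
[x^0] = 1;  [x^1] = 3;  [x^2] = 9/2.

9/2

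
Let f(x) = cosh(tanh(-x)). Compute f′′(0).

1

Plug the Maclaurin series of the inner function into that of the outer and collect terms.
The coefficient of x^2 in the expansion is 1/2, so f′′(0) = 2! * (1/2) = 1.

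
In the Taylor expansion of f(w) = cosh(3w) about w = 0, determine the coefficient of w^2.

9/2

[w^0] = 1;  [w^1] = 0;  [w^2] = 9/2.
So c_2 = f′′(0)/2! = 9/2.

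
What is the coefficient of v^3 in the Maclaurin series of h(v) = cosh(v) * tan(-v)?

Write out both Maclaurin series and multiply, keeping only the needed powers.
So c_3 = h′′′(0)/3! = -5/6.

-5/6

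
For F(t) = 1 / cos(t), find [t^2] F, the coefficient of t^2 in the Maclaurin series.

Write the quotient as an unknown series and match coefficients against numerator = denominator · series.
[t^0] = 1;  [t^1] = 0;  [t^2] = 1/2.

1/2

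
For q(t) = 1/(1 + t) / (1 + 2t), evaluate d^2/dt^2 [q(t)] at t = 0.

Expand each factor separately, then convolve coefficients.
The coefficient of t^2 in the expansion is 7, so q′′(0) = 2! * (7) = 14.

14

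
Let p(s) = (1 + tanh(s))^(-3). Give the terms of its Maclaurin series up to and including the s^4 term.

Compose series: expand the inner function first, then feed it into the outer expansion.
p(0) = 1
p′(0) = -3
p′′(0) = 12
p′′′(0) = -54
p^(4)(0) = 264
Dividing each by k! gives the coefficients c_0, ..., c_4.

11*s^4 - 9*s^3 + 6*s^2 - 3*s + 1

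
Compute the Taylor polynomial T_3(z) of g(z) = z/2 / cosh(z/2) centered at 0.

-z^3/16 + z/2

Write the quotient as an unknown series and match coefficients against numerator = denominator · series.
[z^0] = 0;  [z^1] = 1/2;  [z^2] = 0;  [z^3] = -1/16.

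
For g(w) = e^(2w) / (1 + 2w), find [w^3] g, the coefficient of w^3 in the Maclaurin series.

Take the Cauchy product of the two expansions.
So c_3 = g′′′(0)/3! = -8/3.

-8/3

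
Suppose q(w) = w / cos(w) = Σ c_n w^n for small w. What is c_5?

Write the quotient as an unknown series and match coefficients against numerator = denominator · series.

5/24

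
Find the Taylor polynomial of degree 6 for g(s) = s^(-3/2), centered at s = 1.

3003*(s - 1)^6/1024 - 693*(s - 1)^5/256 + 315*(s - 1)^4/128 - 35*(s - 1)^3/16 + 15*(s - 1)^2/8 - 3*(s - 1)/2 + 1

Use the known series and substitute for the argument.
g(1) = 1
g′(1) = -3/2
g′′(1) = 15/4
g′′′(1) = -105/8
g^(4)(1) = 945/16
g^(5)(1) = -10395/32
g^(6)(1) = 135135/64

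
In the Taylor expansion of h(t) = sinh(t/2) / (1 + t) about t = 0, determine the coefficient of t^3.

25/48

Take the Cauchy product of the two expansions.
[t^0] = 0;  [t^1] = 1/2;  [t^2] = -1/2;  [t^3] = 25/48.
So c_3 = h′′′(0)/3! = 25/48.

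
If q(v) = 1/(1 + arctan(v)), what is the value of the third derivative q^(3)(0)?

Let u equal the inner series; expand the outer function in u and truncate.
The coefficient of v^3 in the expansion is -2/3, so q′′′(0) = 3! * (-2/3) = -4.

-4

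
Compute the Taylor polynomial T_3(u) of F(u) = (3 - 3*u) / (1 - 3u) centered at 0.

54*u^3 + 18*u^2 + 6*u + 3

Shift and add copies of the series according to the polynomial's terms.
F(0) = 3
F′(0) = 6
F′′(0) = 36
F′′′(0) = 324
Then c_k = F^(k)(0)/k! gives each Taylor coefficient.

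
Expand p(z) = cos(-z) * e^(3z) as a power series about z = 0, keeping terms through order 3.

3*z^3 + 4*z^2 + 3*z + 1

Write out both Maclaurin series and multiply, keeping only the needed powers.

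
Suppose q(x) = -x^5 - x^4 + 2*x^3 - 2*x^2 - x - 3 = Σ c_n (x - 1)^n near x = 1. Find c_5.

q(1) = -6
q′(1) = -8
q′′(1) = -24
q′′′(1) = -72
q^(4)(1) = -144
q^(5)(1) = -120
So c_5 = q^(5)(1)/5! = -1.

-1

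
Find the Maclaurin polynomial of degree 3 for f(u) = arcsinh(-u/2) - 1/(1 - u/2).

Expand each term separately and add.
f(0) = -1
f′(0) = -1
f′′(0) = -1/2
f′′′(0) = -5/8
The Taylor polynomial is Σ f^(k)(0)/k! · u^k.

-5*u^3/48 - u^2/4 - u - 1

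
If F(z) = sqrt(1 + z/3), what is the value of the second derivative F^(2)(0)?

-1/36

From the series, [z^2] F = -1/72; multiply by 2! = 2 to get -1/36.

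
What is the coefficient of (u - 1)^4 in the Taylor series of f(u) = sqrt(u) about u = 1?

-5/128

f(1) = 1
f′(1) = 1/2
f′′(1) = -1/4
f′′′(1) = 3/8
f^(4)(1) = -15/16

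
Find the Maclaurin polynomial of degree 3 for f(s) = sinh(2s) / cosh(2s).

-8*s^3/3 + 2*s

Divide the numerator series by the denominator series (power-series long division).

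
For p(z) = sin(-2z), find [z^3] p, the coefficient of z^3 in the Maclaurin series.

4/3

p(0) = 0
p′(0) = -2
p′′(0) = 0
p′′′(0) = 8
The Taylor polynomial is Σ p^(k)(0)/k! · z^k.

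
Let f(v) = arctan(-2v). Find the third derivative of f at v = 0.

The coefficient of v^3 in the expansion is 8/3, so f′′′(0) = 3! * (8/3) = 16.

16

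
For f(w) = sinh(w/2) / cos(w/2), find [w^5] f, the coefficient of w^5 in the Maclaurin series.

3/320

Invert the denominator's series and multiply.
[w^0] = 0;  [w^1] = 1/2;  [w^2] = 0;  [w^3] = 1/12;  [w^4] = 0;  [w^5] = 3/320.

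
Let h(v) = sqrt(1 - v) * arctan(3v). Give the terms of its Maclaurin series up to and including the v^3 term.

Multiply the two series term by term and collect like powers.
h(0) = 0
h′(0) = 3
h′′(0) = -3
h′′′(0) = -225/4

-75*v^3/8 - 3*v^2/2 + 3*v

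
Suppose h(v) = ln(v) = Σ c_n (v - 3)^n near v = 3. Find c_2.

-1/18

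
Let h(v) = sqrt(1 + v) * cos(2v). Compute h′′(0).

Multiply the two series term by term and collect like powers.
The coefficient of v^2 in the expansion is -17/8, so h′′(0) = 2! * (-17/8) = -17/4.

-17/4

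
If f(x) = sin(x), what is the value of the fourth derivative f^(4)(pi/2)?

From the series, [(x - pi/2)^4] f = 1/24; multiply by 4! = 24 to get 1.

1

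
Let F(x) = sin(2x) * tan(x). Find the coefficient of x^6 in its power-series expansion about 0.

4/45

Multiply the two series term by term and collect like powers.
F(0) = 0
F′(0) = 0
F′′(0) = 4
F′′′(0) = 0
F^(4)(0) = -16
F^(5)(0) = 0
F^(6)(0) = 64
Dividing each by k! gives the coefficients c_0, ..., c_6.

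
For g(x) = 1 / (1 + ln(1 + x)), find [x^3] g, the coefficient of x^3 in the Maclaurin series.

-7/3

Use the geometric series for the reciprocal, then substitute.
g(0) = 1
g′(0) = -1
g′′(0) = 3
g′′′(0) = -14
So c_3 = g′′′(0)/3! = -7/3.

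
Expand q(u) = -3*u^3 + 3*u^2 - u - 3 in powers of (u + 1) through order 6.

-3*(u + 1)^3 + 12*(u + 1)^2 - 16*(u + 1) + 4

[(u + 1)^0] = 4;  [(u + 1)^1] = -16;  [(u + 1)^2] = 12;  [(u + 1)^3] = -3;  [(u + 1)^4] = 0;  [(u + 1)^5] = 0;  [(u + 1)^6] = 0.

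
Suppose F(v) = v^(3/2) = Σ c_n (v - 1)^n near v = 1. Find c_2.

Compute the successive derivatives at the expansion point and divide by k!.
F(1) = 1
F′(1) = 3/2
F′′(1) = 3/4

3/8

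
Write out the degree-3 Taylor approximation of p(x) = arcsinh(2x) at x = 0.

-4*x^3/3 + 2*x

p(0) = 0
p′(0) = 2
p′′(0) = 0
p′′′(0) = -8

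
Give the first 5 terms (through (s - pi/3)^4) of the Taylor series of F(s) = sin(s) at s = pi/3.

Differentiate repeatedly and evaluate at the center.
F(pi/3) = sqrt(3)/2
F′(pi/3) = 1/2
F′′(pi/3) = -sqrt(3)/2
F′′′(pi/3) = -1/2
F^(4)(pi/3) = sqrt(3)/2
The Taylor polynomial is Σ F^(k)(pi/3)/k! · (s - pi/3)^k.

sqrt(3)*(s - pi/3)^4/48 - (s - pi/3)^3/12 - sqrt(3)*(s - pi/3)^2/4 + (s - pi/3)/2 + sqrt(3)/2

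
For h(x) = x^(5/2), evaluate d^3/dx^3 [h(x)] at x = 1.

The coefficient of (x - 1)^3 in the expansion is 5/16, so h′′′(1) = 3! * (5/16) = 15/8.

15/8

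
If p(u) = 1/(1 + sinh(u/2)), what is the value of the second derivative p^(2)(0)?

1/2

Compose series: expand the inner function first, then feed it into the outer expansion.
The coefficient of u^2 in the expansion is 1/4, so p′′(0) = 2! * (1/4) = 1/2.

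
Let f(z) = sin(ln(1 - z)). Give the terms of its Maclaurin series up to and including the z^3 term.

-z^3/6 - z^2/2 - z

Compose series: expand the inner function first, then feed it into the outer expansion.
f(0) = 0
f′(0) = -1
f′′(0) = -1
f′′′(0) = -1
Dividing each by k! gives the coefficients c_0, ..., c_3.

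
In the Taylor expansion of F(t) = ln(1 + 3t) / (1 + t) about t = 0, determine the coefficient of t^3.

Multiply the two series term by term and collect like powers.
[t^0] = 0;  [t^1] = 3;  [t^2] = -15/2;  [t^3] = 33/2.

33/2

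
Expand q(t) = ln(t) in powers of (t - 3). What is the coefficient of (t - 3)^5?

1/1215

Apply the Taylor formula c_k = f^(k)(a)/k!.
q(3) = ln(3)
q′(3) = 1/3
q′′(3) = -1/9
q′′′(3) = 2/27
q^(4)(3) = -2/27
q^(5)(3) = 8/81
So c_5 = q^(5)(3)/5! = 1/1215.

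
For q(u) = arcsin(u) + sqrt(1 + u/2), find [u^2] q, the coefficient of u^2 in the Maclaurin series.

-1/32

Combine the two series term by term.
[u^0] = 1;  [u^1] = 5/4;  [u^2] = -1/32.
So c_2 = q′′(0)/2! = -1/32.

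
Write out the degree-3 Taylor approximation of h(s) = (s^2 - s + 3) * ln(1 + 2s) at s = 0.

12*s^3 - 8*s^2 + 6*s

Multiply each power in the prefactor through the base expansion.
h(0) = 0
h′(0) = 6
h′′(0) = -16
h′′′(0) = 72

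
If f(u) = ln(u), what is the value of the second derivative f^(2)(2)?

From the series, [(u - 2)^2] f = -1/8; multiply by 2! = 2 to get -1/4.

-1/4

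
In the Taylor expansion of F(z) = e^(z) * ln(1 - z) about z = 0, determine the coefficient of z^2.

-3/2

Take the Cauchy product of the two expansions.
F(0) = 0
F′(0) = -1
F′′(0) = -3
So c_2 = F′′(0)/2! = -3/2.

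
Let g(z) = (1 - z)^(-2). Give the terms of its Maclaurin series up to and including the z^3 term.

4*z^3 + 3*z^2 + 2*z + 1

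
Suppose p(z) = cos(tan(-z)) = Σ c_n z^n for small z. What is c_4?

-7/24

Substitute the inner expansion into the outer series and collect powers.
p(0) = 1
p′(0) = 0
p′′(0) = -1
p′′′(0) = 0
p^(4)(0) = -7
So c_4 = p^(4)(0)/4! = -7/24.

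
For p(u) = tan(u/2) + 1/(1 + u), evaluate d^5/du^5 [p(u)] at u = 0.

Add the two expansions coefficient-wise.
The coefficient of u^5 in the expansion is -239/240, so p^(5)(0) = 5! * (-239/240) = -239/2.

-239/2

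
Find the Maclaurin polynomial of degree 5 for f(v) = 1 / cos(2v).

Invert the denominator's series and multiply.
f(0) = 1
f′(0) = 0
f′′(0) = 4
f′′′(0) = 0
f^(4)(0) = 80
f^(5)(0) = 0
Dividing each by k! gives the coefficients c_0, ..., c_5.

10*v^4/3 + 2*v^2 + 1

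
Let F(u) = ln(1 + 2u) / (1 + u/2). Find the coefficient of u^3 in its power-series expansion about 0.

Write out both Maclaurin series and multiply, keeping only the needed powers.
F(0) = 0
F′(0) = 2
F′′(0) = -6
F′′′(0) = 25
Then c_k = F^(k)(0)/k! gives each Taylor coefficient.

25/6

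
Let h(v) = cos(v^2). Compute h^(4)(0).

Use the known series and substitute for the argument.
The coefficient of v^4 in the expansion is -1/2, so h^(4)(0) = 4! * (-1/2) = -12.

-12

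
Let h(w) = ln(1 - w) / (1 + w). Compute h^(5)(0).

Write out both Maclaurin series and multiply, keeping only the needed powers.
The coefficient of w^5 in the expansion is -47/60, so h^(5)(0) = 5! * (-47/60) = -94.

-94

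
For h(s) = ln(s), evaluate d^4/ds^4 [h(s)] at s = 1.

-6

From the series, [(s - 1)^4] h = -1/4; multiply by 4! = 24 to get -6.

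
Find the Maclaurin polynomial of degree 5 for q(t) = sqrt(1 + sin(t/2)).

t^5/122880 + t^4/6144 - t^3/384 - t^2/32 + t/4 + 1

Plug the Maclaurin series of the inner function into that of the outer and collect terms.
q(0) = 1
q′(0) = 1/4
q′′(0) = -1/16
q′′′(0) = -1/64
q^(4)(0) = 1/256
q^(5)(0) = 1/1024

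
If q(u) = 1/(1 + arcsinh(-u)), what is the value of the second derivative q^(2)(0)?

2

Let u equal the inner series; expand the outer function in u and truncate.
From the series, [u^2] q = 1; multiply by 2! = 2 to get 2.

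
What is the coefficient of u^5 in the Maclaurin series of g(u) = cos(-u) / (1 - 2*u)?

337/12

Multiply the numerator's expansion by the denominator's geometric series.
So c_5 = g^(5)(0)/5! = 337/12.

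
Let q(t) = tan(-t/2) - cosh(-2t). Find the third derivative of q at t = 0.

Add the two expansions coefficient-wise.
The coefficient of t^3 in the expansion is -1/24, so q′′′(0) = 3! * (-1/24) = -1/4.

-1/4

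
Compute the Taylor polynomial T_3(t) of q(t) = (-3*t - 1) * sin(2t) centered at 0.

Distribute the polynomial across the series and collect like powers.
q(0) = 0
q′(0) = -2
q′′(0) = -12
q′′′(0) = 8

4*t^3/3 - 6*t^2 - 2*t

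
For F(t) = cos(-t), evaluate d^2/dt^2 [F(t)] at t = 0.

The coefficient of t^2 in the expansion is -1/2, so F′′(0) = 2! * (-1/2) = -1.

-1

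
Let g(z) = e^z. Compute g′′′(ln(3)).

The coefficient of (z - ln(3))^3 in the expansion is 1/2, so g′′′(ln(3)) = 3! * (1/2) = 3.

3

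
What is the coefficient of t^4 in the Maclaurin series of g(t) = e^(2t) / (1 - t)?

7

Use 1/(1 - r) = Σ r^k on the denominator, then take the Cauchy product.
[t^0] = 1;  [t^1] = 3;  [t^2] = 5;  [t^3] = 19/3;  [t^4] = 7.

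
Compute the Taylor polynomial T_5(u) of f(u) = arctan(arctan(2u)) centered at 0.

Compose series: expand the inner function first, then feed it into the outer expansion.

352*u^5/15 - 16*u^3/3 + 2*u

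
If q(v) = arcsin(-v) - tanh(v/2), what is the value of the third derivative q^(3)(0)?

Add the two expansions coefficient-wise.
From the series, [v^3] q = -1/8; multiply by 3! = 6 to get -3/4.

-3/4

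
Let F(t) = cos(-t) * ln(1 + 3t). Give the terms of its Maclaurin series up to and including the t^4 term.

-18*t^4 + 15*t^3/2 - 9*t^2/2 + 3*t

Write out both Maclaurin series and multiply, keeping only the needed powers.
F(0) = 0
F′(0) = 3
F′′(0) = -9
F′′′(0) = 45
F^(4)(0) = -432
Dividing each by k! gives the coefficients c_0, ..., c_4.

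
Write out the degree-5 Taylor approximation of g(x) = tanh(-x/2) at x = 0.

g(0) = 0
g′(0) = -1/2
g′′(0) = 0
g′′′(0) = 1/4
g^(4)(0) = 0
g^(5)(0) = -1/2

-x^5/240 + x^3/24 - x/2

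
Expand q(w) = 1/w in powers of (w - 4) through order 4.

[(w - 4)^0] = 1/4;  [(w - 4)^1] = -1/16;  [(w - 4)^2] = 1/64;  [(w - 4)^3] = -1/256;  [(w - 4)^4] = 1/1024.

(w - 4)^4/1024 - (w - 4)^3/256 + (w - 4)^2/64 - (w - 4)/16 + 1/4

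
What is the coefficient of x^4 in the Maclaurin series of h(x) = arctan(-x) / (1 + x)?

2/3

Expand each factor separately, then convolve coefficients.
So c_4 = h^(4)(0)/4! = 2/3.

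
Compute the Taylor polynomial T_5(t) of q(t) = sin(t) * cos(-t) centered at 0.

2*t^5/15 - 2*t^3/3 + t

Take the Cauchy product of the two expansions.
q(0) = 0
q′(0) = 1
q′′(0) = 0
q′′′(0) = -4
q^(4)(0) = 0
q^(5)(0) = 16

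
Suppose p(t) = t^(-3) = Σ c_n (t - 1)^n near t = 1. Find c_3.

-10

Apply the Taylor formula c_k = f^(k)(a)/k!.
p(1) = 1
p′(1) = -3
p′′(1) = 12
p′′′(1) = -60
Then c_k = p^(k)(1)/k! gives each Taylor coefficient.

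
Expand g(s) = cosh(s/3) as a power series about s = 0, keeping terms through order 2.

s^2/18 + 1

[s^0] = 1;  [s^1] = 0;  [s^2] = 1/18.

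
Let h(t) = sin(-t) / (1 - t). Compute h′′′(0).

Expand 1/(denominator) as a geometric series and multiply by the numerator's series.
The coefficient of t^3 in the expansion is -5/6, so h′′′(0) = 3! * (-5/6) = -5.

-5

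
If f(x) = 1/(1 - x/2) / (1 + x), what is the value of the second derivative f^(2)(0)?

Multiply the two series term by term and collect like powers.
From the series, [x^2] f = 3/4; multiply by 2! = 2 to get 3/2.

3/2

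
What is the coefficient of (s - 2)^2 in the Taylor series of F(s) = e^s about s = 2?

e^(2)/2

Use the known series and substitute for the argument.
F(2) = e^(2)
F′(2) = e^(2)
F′′(2) = e^(2)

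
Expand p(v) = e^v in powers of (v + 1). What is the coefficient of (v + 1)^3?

[(v + 1)^0] = e^(-1);  [(v + 1)^1] = e^(-1);  [(v + 1)^2] = e^(-1)/2;  [(v + 1)^3] = e^(-1)/6.

e^(-1)/6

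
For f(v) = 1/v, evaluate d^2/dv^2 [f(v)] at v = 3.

2/27

From the series, [(v - 3)^2] f = 1/27; multiply by 2! = 2 to get 2/27.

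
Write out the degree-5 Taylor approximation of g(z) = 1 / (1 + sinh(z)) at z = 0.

-181*z^5/120 + 4*z^4/3 - 7*z^3/6 + z^2 - z + 1

Write 1/(1+u) = 1 - u + u^2 - u^3 + ... and substitute the series for u.
g(0) = 1
g′(0) = -1
g′′(0) = 2
g′′′(0) = -7
g^(4)(0) = 32
g^(5)(0) = -181
The Taylor polynomial is Σ g^(k)(0)/k! · z^k.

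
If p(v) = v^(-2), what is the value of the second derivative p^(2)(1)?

Compute the successive derivatives at the expansion point and divide by k!.
From the series, [(v - 1)^2] p = 3; multiply by 2! = 2 to get 6.

6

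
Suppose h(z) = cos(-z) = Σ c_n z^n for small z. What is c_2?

-1/2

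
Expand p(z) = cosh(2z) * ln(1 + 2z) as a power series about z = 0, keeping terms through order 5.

196*z^5/15 - 8*z^4 + 20*z^3/3 - 2*z^2 + 2*z

Expand each factor separately, then convolve coefficients.
[z^0] = 0;  [z^1] = 2;  [z^2] = -2;  [z^3] = 20/3;  [z^4] = -8;  [z^5] = 196/15.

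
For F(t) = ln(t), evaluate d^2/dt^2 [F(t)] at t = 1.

-1

Apply the Taylor formula c_k = f^(k)(a)/k!.
From the series, [(t - 1)^2] F = -1/2; multiply by 2! = 2 to get -1.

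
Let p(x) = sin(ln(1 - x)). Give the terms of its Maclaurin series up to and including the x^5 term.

Compose series: expand the inner function first, then feed it into the outer expansion.
p(0) = 0
p′(0) = -1
p′′(0) = -1
p′′′(0) = -1
p^(4)(0) = 0
p^(5)(0) = 10

x^5/12 - x^3/6 - x^2/2 - x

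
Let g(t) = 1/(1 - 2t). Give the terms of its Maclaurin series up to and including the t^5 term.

[t^0] = 1;  [t^1] = 2;  [t^2] = 4;  [t^3] = 8;  [t^4] = 16;  [t^5] = 32.

32*t^5 + 16*t^4 + 8*t^3 + 4*t^2 + 2*t + 1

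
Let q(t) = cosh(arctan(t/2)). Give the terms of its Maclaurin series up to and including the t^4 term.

Substitute the inner expansion into the outer series and collect powers.
q(0) = 1
q′(0) = 0
q′′(0) = 1/4
q′′′(0) = 0
q^(4)(0) = -7/16
The Taylor polynomial is Σ q^(k)(0)/k! · t^k.

-7*t^4/384 + t^2/8 + 1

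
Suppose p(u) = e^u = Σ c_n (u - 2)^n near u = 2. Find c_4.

Compute the successive derivatives at the expansion point and divide by k!.
p(2) = e^(2)
p′(2) = e^(2)
p′′(2) = e^(2)
p′′′(2) = e^(2)
p^(4)(2) = e^(2)

e^(2)/24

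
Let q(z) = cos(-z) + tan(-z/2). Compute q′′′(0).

Add the two expansions coefficient-wise.
From the series, [z^3] q = -1/24; multiply by 3! = 6 to get -1/4.

-1/4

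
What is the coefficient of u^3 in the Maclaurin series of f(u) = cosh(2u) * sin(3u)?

3/2

Write out both Maclaurin series and multiply, keeping only the needed powers.
[u^0] = 0;  [u^1] = 3;  [u^2] = 0;  [u^3] = 3/2.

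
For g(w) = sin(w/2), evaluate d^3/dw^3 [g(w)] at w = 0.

The coefficient of w^3 in the expansion is -1/48, so g′′′(0) = 3! * (-1/48) = -1/8.

-1/8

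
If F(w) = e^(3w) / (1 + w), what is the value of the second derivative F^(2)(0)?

5

Multiply the two series term by term and collect like powers.
The coefficient of w^2 in the expansion is 5/2, so F′′(0) = 2! * (5/2) = 5.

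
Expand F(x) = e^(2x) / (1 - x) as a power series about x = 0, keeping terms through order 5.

109*x^5/15 + 7*x^4 + 19*x^3/3 + 5*x^2 + 3*x + 1

Take the Cauchy product of the two expansions.
[x^0] = 1;  [x^1] = 3;  [x^2] = 5;  [x^3] = 19/3;  [x^4] = 7;  [x^5] = 109/15.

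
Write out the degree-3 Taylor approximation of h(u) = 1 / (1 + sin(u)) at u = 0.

Expand as Σ (-1)^k u^k with u equal to the inner function's series.
[u^0] = 1;  [u^1] = -1;  [u^2] = 1;  [u^3] = -5/6.

-5*u^3/6 + u^2 - u + 1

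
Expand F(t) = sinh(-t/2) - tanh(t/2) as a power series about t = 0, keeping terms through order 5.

-17*t^5/3840 + t^3/48 - t

Expand each term separately and add.
F(0) = 0
F′(0) = -1
F′′(0) = 0
F′′′(0) = 1/8
F^(4)(0) = 0
F^(5)(0) = -17/32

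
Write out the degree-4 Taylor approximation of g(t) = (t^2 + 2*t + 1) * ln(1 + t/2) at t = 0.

Multiply each power in the prefactor through the base expansion.
[t^0] = 0;  [t^1] = 1/2;  [t^2] = 7/8;  [t^3] = 7/24;  [t^4] = -11/192.

-11*t^4/192 + 7*t^3/24 + 7*t^2/8 + t/2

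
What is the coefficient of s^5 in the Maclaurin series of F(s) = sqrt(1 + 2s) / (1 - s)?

9/4

Expand each factor separately, then convolve coefficients.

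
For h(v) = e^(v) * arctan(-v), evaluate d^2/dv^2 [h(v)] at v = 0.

-2

Take the Cauchy product of the two expansions.
From the series, [v^2] h = -1; multiply by 2! = 2 to get -2.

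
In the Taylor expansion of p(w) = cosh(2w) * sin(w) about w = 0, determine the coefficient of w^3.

Multiply the two series term by term and collect like powers.
p(0) = 0
p′(0) = 1
p′′(0) = 0
p′′′(0) = 11
Then c_k = p^(k)(0)/k! gives each Taylor coefficient.

11/6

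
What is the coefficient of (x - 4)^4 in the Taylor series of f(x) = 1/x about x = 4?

f(4) = 1/4
f′(4) = -1/16
f′′(4) = 1/32
f′′′(4) = -3/128
f^(4)(4) = 3/128

1/1024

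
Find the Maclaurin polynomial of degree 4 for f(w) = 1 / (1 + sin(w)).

2*w^4/3 - 5*w^3/6 + w^2 - w + 1

Expand as Σ (-1)^k u^k with u equal to the inner function's series.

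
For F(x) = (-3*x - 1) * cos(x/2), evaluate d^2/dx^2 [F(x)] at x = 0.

1/4

Shift and add copies of the series according to the polynomial's terms.
The coefficient of x^2 in the expansion is 1/8, so F′′(0) = 2! * (1/8) = 1/4.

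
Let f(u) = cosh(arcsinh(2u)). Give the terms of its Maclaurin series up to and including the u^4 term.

-2*u^4 + 2*u^2 + 1

Substitute the inner expansion into the outer series and collect powers.
[u^0] = 1;  [u^1] = 0;  [u^2] = 2;  [u^3] = 0;  [u^4] = -2.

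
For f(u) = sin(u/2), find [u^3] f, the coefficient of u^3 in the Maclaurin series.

-1/48

Compute the successive derivatives at the expansion point and divide by k!.
f(0) = 0
f′(0) = 1/2
f′′(0) = 0
f′′′(0) = -1/8
Then c_k = f^(k)(0)/k! gives each Taylor coefficient.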